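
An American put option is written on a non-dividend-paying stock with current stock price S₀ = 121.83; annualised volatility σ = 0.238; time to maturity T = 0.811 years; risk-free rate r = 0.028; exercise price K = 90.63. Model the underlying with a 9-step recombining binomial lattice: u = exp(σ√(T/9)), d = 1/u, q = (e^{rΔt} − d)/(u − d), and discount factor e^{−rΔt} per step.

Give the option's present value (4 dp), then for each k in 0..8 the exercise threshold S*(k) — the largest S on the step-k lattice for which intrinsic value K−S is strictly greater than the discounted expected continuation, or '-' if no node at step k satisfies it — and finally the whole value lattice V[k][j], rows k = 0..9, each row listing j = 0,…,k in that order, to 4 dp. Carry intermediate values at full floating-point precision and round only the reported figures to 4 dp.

price = 0.7206
boundary = - - - - - - - 73.8856 79.3574
tree:
0.7206
1.2128 0.2317
2.0083 0.4228 0.0415
3.2616 0.7643 0.0832 0.0000
5.1729 1.3652 0.1668 0.0000 0.0000
7.9676 2.4023 0.3343 0.0000 0.0000 0.0000
11.8273 4.1453 0.6701 0.0000 0.0000 0.0000 0.0000
16.7444 6.9663 1.3431 0.0000 0.0000 0.0000 0.0000 0.0000
21.8389 11.2726 2.6920 0.0000 0.0000 0.0000 0.0000 0.0000 0.0000
26.5822 16.7444 5.3955 0.0000 0.0000 0.0000 0.0000 0.0000 0.0000 0.0000

Δt=0.09011, u=1.07406, d=0.93105, q=0.49981, disc=e^(-rΔt)=0.99748
k=9 terminal: V=max(K-S,0) → 26.5822 16.7444 5.3955 0.0000 0.0000 0.0000 0.0000 0.0000 0.0000 0.0000
k=8: j=0 S=68.7911 intr=21.8389 cont=21.6105 V=21.8389[EX]; j=1 S=79.3574 intr=11.2726 cont=11.0442 V=11.2726[EX]; j=2 S=91.5468 intr=0.0000 cont=2.6920 V=2.6920[hold]; j=3 S=105.6085 intr=0.0000 cont=0.0000 V=0.0000[hold]; j=4 S=121.8300 intr=0.0000 cont=0.0000 V=0.0000[hold]; j=5 S=140.5432 intr=0.0000 cont=0.0000 V=0.0000[hold]; j=6 S=162.1307 intr=0.0000 cont=0.0000 V=0.0000[hold]; j=7 S=187.0341 intr=0.0000 cont=0.0000 V=0.0000[hold]; j=8 S=215.7627 intr=0.0000 cont=0.0000 V=0.0000[hold]  S*(8)=79.3574
k=7: j=0 S=73.8856 intr=16.7444 cont=16.5160 V=16.7444[EX]; j=1 S=85.2345 intr=5.3955 cont=6.9663 V=6.9663[hold]; j=2 S=98.3266 intr=0.0000 cont=1.3431 V=1.3431[hold]; j=3 S=113.4296 intr=0.0000 cont=0.0000 V=0.0000[hold]; j=4 S=130.8525 intr=0.0000 cont=0.0000 V=0.0000[hold]; j=5 S=150.9515 intr=0.0000 cont=0.0000 V=0.0000[hold]; j=6 S=174.1378 intr=0.0000 cont=0.0000 V=0.0000[hold]; j=7 S=200.8855 intr=0.0000 cont=0.0000 V=0.0000[hold]  S*(7)=73.8856
k=6: j=0 S=79.3574 intr=11.2726 cont=11.8273 V=11.8273[hold]; j=1 S=91.5468 intr=0.0000 cont=4.1453 V=4.1453[hold]; j=2 S=105.6085 intr=0.0000 cont=0.6701 V=0.6701[hold]; j=3 S=121.8300 intr=0.0000 cont=0.0000 V=0.0000[hold]; j=4 S=140.5432 intr=0.0000 cont=0.0000 V=0.0000[hold]; j=5 S=162.1307 intr=0.0000 cont=0.0000 V=0.0000[hold]; j=6 S=187.0341 intr=0.0000 cont=0.0000 V=0.0000[hold]  S*(6)=-
k=5: j=0 S=85.2345 intr=5.3955 cont=7.9676 V=7.9676[hold]; j=1 S=98.3266 intr=0.0000 cont=2.4023 V=2.4023[hold]; j=2 S=113.4296 intr=0.0000 cont=0.3343 V=0.3343[hold]; j=3 S=130.8525 intr=0.0000 cont=0.0000 V=0.0000[hold]; j=4 S=150.9515 intr=0.0000 cont=0.0000 V=0.0000[hold]; j=5 S=174.1378 intr=0.0000 cont=0.0000 V=0.0000[hold]  S*(5)=-
k=4: j=0 S=91.5468 intr=0.0000 cont=5.1729 V=5.1729[hold]; j=1 S=105.6085 intr=0.0000 cont=1.3652 V=1.3652[hold]; j=2 S=121.8300 intr=0.0000 cont=0.1668 V=0.1668[hold]; j=3 S=140.5432 intr=0.0000 cont=0.0000 V=0.0000[hold]; j=4 S=162.1307 intr=0.0000 cont=0.0000 V=0.0000[hold]  S*(4)=-
k=3: j=0 S=98.3266 intr=0.0000 cont=3.2616 V=3.2616[hold]; j=1 S=113.4296 intr=0.0000 cont=0.7643 V=0.7643[hold]; j=2 S=130.8525 intr=0.0000 cont=0.0832 V=0.0832[hold]; j=3 S=150.9515 intr=0.0000 cont=0.0000 V=0.0000[hold]  S*(3)=-
k=2: j=0 S=105.6085 intr=0.0000 cont=2.0083 V=2.0083[hold]; j=1 S=121.8300 intr=0.0000 cont=0.4228 V=0.4228[hold]; j=2 S=140.5432 intr=0.0000 cont=0.0415 V=0.0415[hold]  S*(2)=-
k=1: j=0 S=113.4296 intr=0.0000 cont=1.2128 V=1.2128[hold]; j=1 S=130.8525 intr=0.0000 cont=0.2317 V=0.2317[hold]  S*(1)=-
k=0: j=0 S=121.8300 intr=0.0000 cont=0.7206 V=0.7206[hold]  S*(0)=-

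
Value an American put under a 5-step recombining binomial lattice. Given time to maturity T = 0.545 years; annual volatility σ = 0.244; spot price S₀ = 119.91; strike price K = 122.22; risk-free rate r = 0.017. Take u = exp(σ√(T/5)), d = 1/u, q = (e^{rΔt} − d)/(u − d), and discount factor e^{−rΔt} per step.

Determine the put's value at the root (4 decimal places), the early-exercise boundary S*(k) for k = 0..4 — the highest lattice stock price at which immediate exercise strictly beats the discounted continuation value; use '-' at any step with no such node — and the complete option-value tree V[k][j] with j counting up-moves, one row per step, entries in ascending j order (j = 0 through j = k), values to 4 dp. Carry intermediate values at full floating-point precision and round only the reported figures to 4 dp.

price = 9.7402
boundary = - - - 94.1671 102.0668
tree:
9.7402
14.4818 4.8688
20.6758 8.1249 1.5167
28.0529 13.1176 2.9875 0.0000
35.3412 20.1532 5.8845 0.0000 0.0000
42.0654 28.0529 11.5908 0.0000 0.0000 0.0000

Δt=0.10900  u=1.08389  d=0.92260  q=0.49137  discount=0.99815
step 5 (expiry): payoffs max(K−S,0) = 42.0654 28.0529 11.5908 0.0000 0.0000 0.0000
step 4: (k=4,j=0): S=86.8788, (K−S)⁺=35.3412, hold=35.1150 ⇒ V=35.3412 exercise | (k=4,j=1): S=102.0668, (K−S)⁺=20.1532, hold=19.9269 ⇒ V=20.1532 exercise | (k=4,j=2): S=119.9100, (K−S)⁺=2.3100, hold=5.8845 ⇒ V=5.8845 continue | (k=4,j=3): S=140.8725, (K−S)⁺=0.0000, hold=0.0000 ⇒ V=0.0000 continue | (k=4,j=4): S=165.4997, (K−S)⁺=0.0000, hold=0.0000 ⇒ V=0.0000 continue  boundary S*=102.0668
step 3: (k=3,j=0): S=94.1671, (K−S)⁺=28.0529, hold=27.8267 ⇒ V=28.0529 exercise | (k=3,j=1): S=110.6292, (K−S)⁺=11.5908, hold=13.1176 ⇒ V=13.1176 continue | (k=3,j=2): S=129.9693, (K−S)⁺=0.0000, hold=2.9875 ⇒ V=2.9875 continue | (k=3,j=3): S=152.6904, (K−S)⁺=0.0000, hold=0.0000 ⇒ V=0.0000 continue  boundary S*=94.1671
step 2: (k=2,j=0): S=102.0668, (K−S)⁺=20.1532, hold=20.6758 ⇒ V=20.6758 continue | (k=2,j=1): S=119.9100, (K−S)⁺=2.3100, hold=8.1249 ⇒ V=8.1249 continue | (k=2,j=2): S=140.8725, (K−S)⁺=0.0000, hold=1.5167 ⇒ V=1.5167 continue  boundary S*=-
step 1: (k=1,j=0): S=110.6292, (K−S)⁺=11.5908, hold=14.4818 ⇒ V=14.4818 continue | (k=1,j=1): S=129.9693, (K−S)⁺=0.0000, hold=4.8688 ⇒ V=4.8688 continue  boundary S*=-
step 0: (k=0,j=0): S=119.9100, (K−S)⁺=2.3100, hold=9.7402 ⇒ V=9.7402 continue  boundary S*=-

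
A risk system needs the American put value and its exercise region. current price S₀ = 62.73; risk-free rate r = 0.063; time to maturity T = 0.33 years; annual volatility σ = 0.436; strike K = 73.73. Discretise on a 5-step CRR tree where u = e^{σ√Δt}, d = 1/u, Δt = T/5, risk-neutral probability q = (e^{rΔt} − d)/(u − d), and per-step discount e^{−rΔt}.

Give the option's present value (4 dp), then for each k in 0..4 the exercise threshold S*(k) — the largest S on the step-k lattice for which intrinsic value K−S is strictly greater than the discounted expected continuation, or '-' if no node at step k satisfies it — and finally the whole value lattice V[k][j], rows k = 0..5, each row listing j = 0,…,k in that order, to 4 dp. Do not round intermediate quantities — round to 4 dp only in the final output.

price = 12.9635
boundary = - - 50.1400 56.0828 62.7300
tree:
12.9635
17.8837 7.9645
23.5900 12.1103 3.7273
28.9031 17.6472 6.4638 0.9174
33.6532 23.5900 11.0000 1.8085 0.0000
37.8999 28.9031 17.6472 3.5650 0.0000 0.0000

Δt=0.06600  u=1.11852  d=0.89403  q=0.49059  discount=0.99585
step 5 (expiry): payoffs max(K−S,0) = 37.8999 28.9031 17.6472 3.5650 0.0000 0.0000
step 4: (k=4,j=0): S=40.0768, (K−S)⁺=33.6532, hold=33.3472 ⇒ V=33.6532 exercise | (k=4,j=1): S=50.1400, (K−S)⁺=23.5900, hold=23.2841 ⇒ V=23.5900 exercise | (k=4,j=2): S=62.7300, (K−S)⁺=11.0000, hold=10.6941 ⇒ V=11.0000 exercise | (k=4,j=3): S=78.4813, (K−S)⁺=0.0000, hold=1.8085 ⇒ V=1.8085 continue | (k=4,j=4): S=98.1878, (K−S)⁺=0.0000, hold=0.0000 ⇒ V=0.0000 continue  boundary S*=62.7300
step 3: (k=3,j=0): S=44.8269, (K−S)⁺=28.9031, hold=28.5972 ⇒ V=28.9031 exercise | (k=3,j=1): S=56.0828, (K−S)⁺=17.6472, hold=17.3413 ⇒ V=17.6472 exercise | (k=3,j=2): S=70.1650, (K−S)⁺=3.5650, hold=6.4638 ⇒ V=6.4638 continue | (k=3,j=3): S=87.7833, (K−S)⁺=0.0000, hold=0.9174 ⇒ V=0.9174 continue  boundary S*=56.0828
step 2: (k=2,j=0): S=50.1400, (K−S)⁺=23.5900, hold=23.2841 ⇒ V=23.5900 exercise | (k=2,j=1): S=62.7300, (K−S)⁺=11.0000, hold=12.1103 ⇒ V=12.1103 continue | (k=2,j=2): S=78.4813, (K−S)⁺=0.0000, hold=3.7273 ⇒ V=3.7273 continue  boundary S*=50.1400
step 1: (k=1,j=0): S=56.0828, (K−S)⁺=17.6472, hold=17.8837 ⇒ V=17.8837 continue | (k=1,j=1): S=70.1650, (K−S)⁺=3.5650, hold=7.9645 ⇒ V=7.9645 continue  boundary S*=-
step 0: (k=0,j=0): S=62.7300, (K−S)⁺=11.0000, hold=12.9635 ⇒ V=12.9635 continue  boundary S*=-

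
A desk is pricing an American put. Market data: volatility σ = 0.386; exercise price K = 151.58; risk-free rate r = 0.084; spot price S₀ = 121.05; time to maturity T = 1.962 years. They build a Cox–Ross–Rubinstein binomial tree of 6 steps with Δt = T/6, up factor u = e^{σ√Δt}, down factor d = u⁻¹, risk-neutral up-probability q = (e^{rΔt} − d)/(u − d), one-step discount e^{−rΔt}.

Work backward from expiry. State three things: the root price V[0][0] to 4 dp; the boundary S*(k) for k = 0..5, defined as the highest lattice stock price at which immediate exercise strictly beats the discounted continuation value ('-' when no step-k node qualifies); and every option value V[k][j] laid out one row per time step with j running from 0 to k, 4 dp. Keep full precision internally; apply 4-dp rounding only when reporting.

Δt=0.32700, u=1.24699, d=0.80193, q=0.50761, disc=e^(-rΔt)=0.97291
k=6 terminal: V=max(K-S,0) → 119.3846 101.5169 73.7331 30.5300 0.0000 0.0000 0.0000
k=5: j=0 S=40.1473 intr=111.4327 cont=107.3258 V=111.4327[EX]; j=1 S=62.4280 intr=89.1520 cont=85.0451 V=89.1520[EX]; j=2 S=97.0740 intr=54.5060 cont=50.3990 V=54.5060[EX]; j=3 S=150.9477 intr=0.6323 cont=14.6252 V=14.6252[hold]; j=4 S=234.7200 intr=0.0000 cont=0.0000 V=0.0000[hold]; j=5 S=364.9839 intr=0.0000 cont=0.0000 V=0.0000[hold]  S*(5)=97.0740
k=4: j=0 S=50.0631 intr=101.5169 cont=97.4100 V=101.5169[EX]; j=1 S=77.8469 intr=73.7331 cont=69.6262 V=73.7331[EX]; j=2 S=121.0500 intr=30.5300 cont=33.3336 V=33.3336[hold]; j=3 S=188.2298 intr=0.0000 cont=7.0061 V=7.0061[hold]; j=4 S=292.6927 intr=0.0000 cont=0.0000 V=0.0000[hold]  S*(4)=77.8469
k=3: j=0 S=62.4280 intr=89.1520 cont=85.0451 V=89.1520[EX]; j=1 S=97.0740 intr=54.5060 cont=51.7837 V=54.5060[EX]; j=2 S=150.9477 intr=0.6323 cont=19.4284 V=19.4284[hold]; j=3 S=234.7200 intr=0.0000 cont=3.3563 V=3.3563[hold]  S*(3)=97.0740
k=2: j=0 S=77.8469 intr=73.7331 cont=69.6262 V=73.7331[EX]; j=1 S=121.0500 intr=30.5300 cont=35.7057 V=35.7057[hold]; j=2 S=188.2298 intr=0.0000 cont=10.9646 V=10.9646[hold]  S*(2)=77.8469
k=1: j=0 S=97.0740 intr=54.5060 cont=52.9551 V=54.5060[EX]; j=1 S=150.9477 intr=0.6323 cont=22.5196 V=22.5196[hold]  S*(1)=97.0740
k=0: j=0 S=121.0500 intr=30.5300 cont=37.2324 V=37.2324[hold]  S*(0)=-

price = 37.2324
boundary = - 97.0740 77.8469 97.0740 77.8469 97.0740
tree:
37.2324
54.5060 22.5196
73.7331 35.7057 10.9646
89.1520 54.5060 19.4284 3.3563
101.5169 73.7331 33.3336 7.0061 0.0000
111.4327 89.1520 54.5060 14.6252 0.0000 0.0000
119.3846 101.5169 73.7331 30.5300 0.0000 0.0000 0.0000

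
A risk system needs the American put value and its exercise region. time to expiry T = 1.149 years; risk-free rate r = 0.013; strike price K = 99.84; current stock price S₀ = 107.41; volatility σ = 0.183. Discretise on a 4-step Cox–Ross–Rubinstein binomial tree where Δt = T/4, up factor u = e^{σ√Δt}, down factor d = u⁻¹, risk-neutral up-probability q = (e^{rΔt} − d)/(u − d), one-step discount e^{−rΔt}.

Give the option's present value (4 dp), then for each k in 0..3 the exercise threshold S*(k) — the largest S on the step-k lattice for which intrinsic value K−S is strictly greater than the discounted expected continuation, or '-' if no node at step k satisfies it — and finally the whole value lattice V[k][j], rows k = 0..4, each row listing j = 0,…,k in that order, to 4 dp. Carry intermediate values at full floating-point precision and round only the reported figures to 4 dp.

price = 4.7120
boundary = - - - 80.0309
tree:
4.7120
7.9125 1.4764
12.8440 2.9319 0.0000
19.8091 5.8222 0.0000 0.0000
27.2859 11.5618 0.0000 0.0000 0.0000

Δt=0.28725, u=1.10305, d=0.90658, q=0.49454, disc=e^(-rΔt)=0.99627
k=4 terminal: V=max(K-S,0) → 27.2859 11.5618 0.0000 0.0000 0.0000
k=3: j=0 S=80.0309 intr=19.8091 cont=19.4370 V=19.8091[EX]; j=1 S=97.3754 intr=2.4646 cont=5.8222 V=5.8222[hold]; j=2 S=118.4787 intr=0.0000 cont=0.0000 V=0.0000[hold]; j=3 S=144.1557 intr=0.0000 cont=0.0000 V=0.0000[hold]  S*(3)=80.0309
k=2: j=0 S=88.2782 intr=11.5618 cont=12.8440 V=12.8440[hold]; j=1 S=107.4100 intr=0.0000 cont=2.9319 V=2.9319[hold]; j=2 S=130.6881 intr=0.0000 cont=0.0000 V=0.0000[hold]  S*(2)=-
k=1: j=0 S=97.3754 intr=2.4646 cont=7.9125 V=7.9125[hold]; j=1 S=118.4787 intr=0.0000 cont=1.4764 V=1.4764[hold]  S*(1)=-
k=0: j=0 S=107.4100 intr=0.0000 cont=4.7120 V=4.7120[hold]  S*(0)=-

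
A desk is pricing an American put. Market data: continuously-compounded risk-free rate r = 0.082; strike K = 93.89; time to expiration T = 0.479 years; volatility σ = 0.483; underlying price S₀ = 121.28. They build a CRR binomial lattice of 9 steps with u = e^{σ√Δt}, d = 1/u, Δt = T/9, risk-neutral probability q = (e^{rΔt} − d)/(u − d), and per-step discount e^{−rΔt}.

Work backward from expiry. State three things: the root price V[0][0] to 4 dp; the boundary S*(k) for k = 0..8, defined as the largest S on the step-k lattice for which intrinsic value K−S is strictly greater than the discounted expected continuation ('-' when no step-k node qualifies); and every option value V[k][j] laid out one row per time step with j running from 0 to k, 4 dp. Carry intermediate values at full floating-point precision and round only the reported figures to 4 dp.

price = 3.8891
boundary = - - - - - - 62.1490 69.4747 77.6639
tree:
3.8891
5.9362 1.8080
8.8555 2.9718 0.6212
12.8595 4.7962 1.1128 0.1187
18.0881 7.5699 1.9720 0.2346 0.0000
24.4994 11.6229 3.4485 0.4637 0.0000 0.0000
31.7410 17.2329 5.9281 0.9163 0.0000 0.0000 0.0000
38.2942 24.4153 9.9629 1.8108 0.0000 0.0000 0.0000 0.0000
44.1565 31.7410 16.2261 3.5784 0.0000 0.0000 0.0000 0.0000 0.0000
49.4006 38.2942 24.4153 7.0716 0.0000 0.0000 0.0000 0.0000 0.0000 0.0000

Δt=0.05322, u=1.11787, d=0.89456, q=0.49176, disc=e^(-rΔt)=0.99565
k=9 terminal: V=max(K-S,0) → 49.4006 38.2942 24.4153 7.0716 0.0000 0.0000 0.0000 0.0000 0.0000 0.0000
k=8: j=0 S=49.7335 intr=44.1565 cont=43.7476 V=44.1565[EX]; j=1 S=62.1490 intr=31.7410 cont=31.3321 V=31.7410[EX]; j=2 S=77.6639 intr=16.2261 cont=15.8172 V=16.2261[EX]; j=3 S=97.0519 intr=0.0000 cont=3.5784 V=3.5784[hold]; j=4 S=121.2800 intr=0.0000 cont=0.0000 V=0.0000[hold]; j=5 S=151.5564 intr=0.0000 cont=0.0000 V=0.0000[hold]; j=6 S=189.3909 intr=0.0000 cont=0.0000 V=0.0000[hold]; j=7 S=236.6705 intr=0.0000 cont=0.0000 V=0.0000[hold]; j=8 S=295.7530 intr=0.0000 cont=0.0000 V=0.0000[hold]  S*(8)=77.6639
k=7: j=0 S=55.5958 intr=38.2942 cont=37.8854 V=38.2942[EX]; j=1 S=69.4747 intr=24.4153 cont=24.0064 V=24.4153[EX]; j=2 S=86.8184 intr=7.0716 cont=9.9629 V=9.9629[hold]; j=3 S=108.4917 intr=0.0000 cont=1.8108 V=1.8108[hold]; j=4 S=135.5756 intr=0.0000 cont=0.0000 V=0.0000[hold]; j=5 S=169.4208 intr=0.0000 cont=0.0000 V=0.0000[hold]; j=6 S=211.7150 intr=0.0000 cont=0.0000 V=0.0000[hold]; j=7 S=264.5676 intr=0.0000 cont=0.0000 V=0.0000[hold]  S*(7)=69.4747
k=6: j=0 S=62.1490 intr=31.7410 cont=31.3321 V=31.7410[EX]; j=1 S=77.6639 intr=16.2261 cont=17.2329 V=17.2329[hold]; j=2 S=97.0519 intr=0.0000 cont=5.9281 V=5.9281[hold]; j=3 S=121.2800 intr=0.0000 cont=0.9163 V=0.9163[hold]; j=4 S=151.5564 intr=0.0000 cont=0.0000 V=0.0000[hold]; j=5 S=189.3909 intr=0.0000 cont=0.0000 V=0.0000[hold]; j=6 S=236.6705 intr=0.0000 cont=0.0000 V=0.0000[hold]  S*(6)=62.1490
k=5: j=0 S=69.4747 intr=24.4153 cont=24.4994 V=24.4994[hold]; j=1 S=86.8184 intr=7.0716 cont=11.6229 V=11.6229[hold]; j=2 S=108.4917 intr=0.0000 cont=3.4485 V=3.4485[hold]; j=3 S=135.5756 intr=0.0000 cont=0.4637 V=0.4637[hold]; j=4 S=169.4208 intr=0.0000 cont=0.0000 V=0.0000[hold]; j=5 S=211.7150 intr=0.0000 cont=0.0000 V=0.0000[hold]  S*(5)=-
k=4: j=0 S=77.6639 intr=16.2261 cont=18.0881 V=18.0881[hold]; j=1 S=97.0519 intr=0.0000 cont=7.5699 V=7.5699[hold]; j=2 S=121.2800 intr=0.0000 cont=1.9720 V=1.9720[hold]; j=3 S=151.5564 intr=0.0000 cont=0.2346 V=0.2346[hold]; j=4 S=189.3909 intr=0.0000 cont=0.0000 V=0.0000[hold]  S*(4)=-
k=3: j=0 S=86.8184 intr=7.0716 cont=12.8595 V=12.8595[hold]; j=1 S=108.4917 intr=0.0000 cont=4.7962 V=4.7962[hold]; j=2 S=135.5756 intr=0.0000 cont=1.1128 V=1.1128[hold]; j=3 S=169.4208 intr=0.0000 cont=0.1187 V=0.1187[hold]  S*(3)=-
k=2: j=0 S=97.0519 intr=0.0000 cont=8.8555 V=8.8555[hold]; j=1 S=121.2800 intr=0.0000 cont=2.9718 V=2.9718[hold]; j=2 S=151.5564 intr=0.0000 cont=0.6212 V=0.6212[hold]  S*(2)=-
k=1: j=0 S=108.4917 intr=0.0000 cont=5.9362 V=5.9362[hold]; j=1 S=135.5756 intr=0.0000 cont=1.8080 V=1.8080[hold]  S*(1)=-
k=0: j=0 S=121.2800 intr=0.0000 cont=3.8891 V=3.8891[hold]  S*(0)=-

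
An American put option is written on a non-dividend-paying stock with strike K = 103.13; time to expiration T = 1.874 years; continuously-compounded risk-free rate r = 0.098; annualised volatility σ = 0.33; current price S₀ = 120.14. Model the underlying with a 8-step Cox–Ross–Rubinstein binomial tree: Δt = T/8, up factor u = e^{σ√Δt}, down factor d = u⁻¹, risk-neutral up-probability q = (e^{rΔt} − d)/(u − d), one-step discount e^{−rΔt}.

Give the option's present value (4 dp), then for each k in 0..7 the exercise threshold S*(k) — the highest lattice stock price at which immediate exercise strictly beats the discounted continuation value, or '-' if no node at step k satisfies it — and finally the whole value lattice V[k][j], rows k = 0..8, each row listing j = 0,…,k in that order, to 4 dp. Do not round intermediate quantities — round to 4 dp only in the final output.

Δt=0.23425  u=1.17318  d=0.85238  q=0.53254  discount=0.97730
step 8 (expiry): payoffs max(K−S,0) = 69.6511 57.0513 39.7096 15.8412 0.0000 0.0000 0.0000 0.0000 0.0000
step 7: (k=7,j=0): S=39.2767, (K−S)⁺=63.8533, hold=61.5127 ⇒ V=63.8533 exercise | (k=7,j=1): S=54.0586, (K−S)⁺=49.0714, hold=46.7309 ⇒ V=49.0714 exercise | (k=7,j=2): S=74.4036, (K−S)⁺=28.7264, hold=26.3859 ⇒ V=28.7264 exercise | (k=7,j=3): S=102.4054, (K−S)⁺=0.7246, hold=7.2370 ⇒ V=7.2370 continue | (k=7,j=4): S=140.9458, (K−S)⁺=0.0000, hold=0.0000 ⇒ V=0.0000 continue | (k=7,j=5): S=193.9910, (K−S)⁺=0.0000, hold=0.0000 ⇒ V=0.0000 continue | (k=7,j=6): S=266.9997, (K−S)⁺=0.0000, hold=0.0000 ⇒ V=0.0000 continue | (k=7,j=7): S=367.4853, (K−S)⁺=0.0000, hold=0.0000 ⇒ V=0.0000 continue  boundary S*=74.4036
step 6: (k=6,j=0): S=46.0787, (K−S)⁺=57.0513, hold=54.7108 ⇒ V=57.0513 exercise | (k=6,j=1): S=63.4204, (K−S)⁺=39.7096, hold=37.3690 ⇒ V=39.7096 exercise | (k=6,j=2): S=87.2888, (K−S)⁺=15.8412, hold=16.8902 ⇒ V=16.8902 continue | (k=6,j=3): S=120.1400, (K−S)⁺=0.0000, hold=3.3062 ⇒ V=3.3062 continue | (k=6,j=4): S=165.3548, (K−S)⁺=0.0000, hold=0.0000 ⇒ V=0.0000 continue | (k=6,j=5): S=227.5863, (K−S)⁺=0.0000, hold=0.0000 ⇒ V=0.0000 continue | (k=6,j=6): S=313.2387, (K−S)⁺=0.0000, hold=0.0000 ⇒ V=0.0000 continue  boundary S*=63.4204
step 5: (k=5,j=0): S=54.0586, (K−S)⁺=49.0714, hold=46.7309 ⇒ V=49.0714 exercise | (k=5,j=1): S=74.4036, (K−S)⁺=28.7264, hold=26.9318 ⇒ V=28.7264 exercise | (k=5,j=2): S=102.4054, (K−S)⁺=0.7246, hold=9.4370 ⇒ V=9.4370 continue | (k=5,j=3): S=140.9458, (K−S)⁺=0.0000, hold=1.5104 ⇒ V=1.5104 continue | (k=5,j=4): S=193.9910, (K−S)⁺=0.0000, hold=0.0000 ⇒ V=0.0000 continue | (k=5,j=5): S=266.9997, (K−S)⁺=0.0000, hold=0.0000 ⇒ V=0.0000 continue  boundary S*=74.4036
step 4: (k=4,j=0): S=63.4204, (K−S)⁺=39.7096, hold=37.3690 ⇒ V=39.7096 exercise | (k=4,j=1): S=87.2888, (K−S)⁺=15.8412, hold=18.0351 ⇒ V=18.0351 continue | (k=4,j=2): S=120.1400, (K−S)⁺=0.0000, hold=5.0974 ⇒ V=5.0974 continue | (k=4,j=3): S=165.3548, (K−S)⁺=0.0000, hold=0.6900 ⇒ V=0.6900 continue | (k=4,j=4): S=227.5863, (K−S)⁺=0.0000, hold=0.0000 ⇒ V=0.0000 continue  boundary S*=63.4204
step 3: (k=3,j=0): S=74.4036, (K−S)⁺=28.7264, hold=27.5277 ⇒ V=28.7264 exercise | (k=3,j=1): S=102.4054, (K−S)⁺=0.7246, hold=10.8923 ⇒ V=10.8923 continue | (k=3,j=2): S=140.9458, (K−S)⁺=0.0000, hold=2.6879 ⇒ V=2.6879 continue | (k=3,j=3): S=193.9910, (K−S)⁺=0.0000, hold=0.3152 ⇒ V=0.3152 continue  boundary S*=74.4036
step 2: (k=2,j=0): S=87.2888, (K−S)⁺=15.8412, hold=18.7926 ⇒ V=18.7926 continue | (k=2,j=1): S=120.1400, (K−S)⁺=0.0000, hold=6.3750 ⇒ V=6.3750 continue | (k=2,j=2): S=165.3548, (K−S)⁺=0.0000, hold=1.3920 ⇒ V=1.3920 continue  boundary S*=-
step 1: (k=1,j=0): S=102.4054, (K−S)⁺=0.7246, hold=11.9032 ⇒ V=11.9032 continue | (k=1,j=1): S=140.9458, (K−S)⁺=0.0000, hold=3.6369 ⇒ V=3.6369 continue  boundary S*=-
step 0: (k=0,j=0): S=120.1400, (K−S)⁺=0.0000, hold=7.3308 ⇒ V=7.3308 continue  boundary S*=-

price = 7.3308
boundary = - - - 74.4036 63.4204 74.4036 63.4204 74.4036
tree:
7.3308
11.9032 3.6369
18.7926 6.3750 1.3920
28.7264 10.8923 2.6879 0.3152
39.7096 18.0351 5.0974 0.6900 0.0000
49.0714 28.7264 9.4370 1.5104 0.0000 0.0000
57.0513 39.7096 16.8902 3.3062 0.0000 0.0000 0.0000
63.8533 49.0714 28.7264 7.2370 0.0000 0.0000 0.0000 0.0000
69.6511 57.0513 39.7096 15.8412 0.0000 0.0000 0.0000 0.0000 0.0000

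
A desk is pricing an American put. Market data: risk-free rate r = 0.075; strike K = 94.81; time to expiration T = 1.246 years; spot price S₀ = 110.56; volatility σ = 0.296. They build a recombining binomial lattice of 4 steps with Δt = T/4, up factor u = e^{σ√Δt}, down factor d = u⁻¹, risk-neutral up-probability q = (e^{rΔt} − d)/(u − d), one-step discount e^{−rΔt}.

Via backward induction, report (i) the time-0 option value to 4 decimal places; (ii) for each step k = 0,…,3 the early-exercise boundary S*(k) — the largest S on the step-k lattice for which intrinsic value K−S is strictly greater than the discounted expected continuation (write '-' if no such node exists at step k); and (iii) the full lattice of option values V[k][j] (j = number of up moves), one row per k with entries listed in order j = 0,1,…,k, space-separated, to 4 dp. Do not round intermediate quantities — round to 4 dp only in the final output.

price = 4.9666
boundary = - - - 67.3529
tree:
4.9666
9.1409 1.4865
16.2577 3.2376 0.0000
27.4571 7.0516 0.0000 0.0000
37.7135 15.3582 0.0000 0.0000 0.0000

params: Δt=0.31150 u=1.17963 d=0.84772 q=0.53001 e^(-rΔt)=0.97691
t_4 payoffs: 37.7135 15.3582 0.0000 0.0000 0.0000
t_3: node(3,0) S=67.3529 payoff=27.4571 vs cont=25.2678 → 27.4571 [stop]  node(3,1) S=93.7240 payoff=1.0860 vs cont=7.0516 → 7.0516 [wait]  node(3,2) S=130.4203 payoff=0.0000 vs cont=0.0000 → 0.0000 [wait]  node(3,3) S=181.4846 payoff=0.0000 vs cont=0.0000 → 0.0000 [wait]  ⇒ S*(3)=67.3529
t_2: node(2,0) S=79.4518 payoff=15.3582 vs cont=16.2577 → 16.2577 [wait]  node(2,1) S=110.5600 payoff=0.0000 vs cont=3.2376 → 3.2376 [wait]  node(2,2) S=153.8482 payoff=0.0000 vs cont=0.0000 → 0.0000 [wait]  ⇒ S*(2)=-
t_1: node(1,0) S=93.7240 payoff=1.0860 vs cont=9.1409 → 9.1409 [wait]  node(1,1) S=130.4203 payoff=0.0000 vs cont=1.4865 → 1.4865 [wait]  ⇒ S*(1)=-
t_0: node(0,0) S=110.5600 payoff=0.0000 vs cont=4.9666 → 4.9666 [wait]  ⇒ S*(0)=-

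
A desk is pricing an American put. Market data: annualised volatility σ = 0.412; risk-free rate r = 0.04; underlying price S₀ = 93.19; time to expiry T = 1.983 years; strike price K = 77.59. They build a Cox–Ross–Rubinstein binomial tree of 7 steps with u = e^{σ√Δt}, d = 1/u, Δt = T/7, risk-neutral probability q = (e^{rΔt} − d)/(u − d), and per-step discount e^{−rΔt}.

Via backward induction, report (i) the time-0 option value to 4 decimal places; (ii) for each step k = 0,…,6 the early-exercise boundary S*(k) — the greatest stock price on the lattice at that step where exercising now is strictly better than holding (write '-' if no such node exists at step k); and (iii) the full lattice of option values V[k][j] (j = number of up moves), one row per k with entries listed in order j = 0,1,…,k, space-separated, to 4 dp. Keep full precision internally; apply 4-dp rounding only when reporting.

params: Δt=0.28329 u=1.24519 d=0.80309 q=0.47117 e^(-rΔt)=0.98873
t_7 payoffs: 57.5116 46.4587 29.3212 2.7498 0.0000 0.0000 0.0000 0.0000
t_6: node(6,0) S=25.0013 payoff=52.5887 vs cont=51.7144 → 52.5887 [stop]  node(6,1) S=38.7643 payoff=38.8257 vs cont=37.9515 → 38.8257 [stop]  node(6,2) S=60.1036 payoff=17.4864 vs cont=16.6122 → 17.4864 [stop]  node(6,3) S=93.1900 payoff=0.0000 vs cont=1.4378 → 1.4378 [wait]  node(6,4) S=144.4901 payoff=0.0000 vs cont=0.0000 → 0.0000 [wait]  node(6,5) S=224.0304 payoff=0.0000 vs cont=0.0000 → 0.0000 [wait]  node(6,6) S=347.3567 payoff=0.0000 vs cont=0.0000 → 0.0000 [wait]  ⇒ S*(6)=60.1036
t_5: node(5,0) S=31.1313 payoff=46.4587 vs cont=45.5845 → 46.4587 [stop]  node(5,1) S=48.2688 payoff=29.3212 vs cont=28.4470 → 29.3212 [stop]  node(5,2) S=74.8402 payoff=2.7498 vs cont=9.8129 → 9.8129 [wait]  node(5,3) S=116.0389 payoff=0.0000 vs cont=0.7518 → 0.7518 [wait]  node(5,4) S=179.9171 payoff=0.0000 vs cont=0.0000 → 0.0000 [wait]  node(5,5) S=278.9596 payoff=0.0000 vs cont=0.0000 → 0.0000 [wait]  ⇒ S*(5)=48.2688
t_4: node(4,0) S=38.7643 payoff=38.8257 vs cont=37.9515 → 38.8257 [stop]  node(4,1) S=60.1036 payoff=17.4864 vs cont=19.9026 → 19.9026 [wait]  node(4,2) S=93.1900 payoff=0.0000 vs cont=5.4811 → 5.4811 [wait]  node(4,3) S=144.4901 payoff=0.0000 vs cont=0.3931 → 0.3931 [wait]  node(4,4) S=224.0304 payoff=0.0000 vs cont=0.0000 → 0.0000 [wait]  ⇒ S*(4)=38.7643
t_3: node(3,0) S=48.2688 payoff=29.3212 vs cont=29.5726 → 29.5726 [wait]  node(3,1) S=74.8402 payoff=2.7498 vs cont=12.9598 → 12.9598 [wait]  node(3,2) S=116.0389 payoff=0.0000 vs cont=3.0490 → 3.0490 [wait]  node(3,3) S=179.9171 payoff=0.0000 vs cont=0.2055 → 0.2055 [wait]  ⇒ S*(3)=-
t_2: node(2,0) S=60.1036 payoff=17.4864 vs cont=21.5001 → 21.5001 [wait]  node(2,1) S=93.1900 payoff=0.0000 vs cont=8.1967 → 8.1967 [wait]  node(2,2) S=144.4901 payoff=0.0000 vs cont=1.6900 → 1.6900 [wait]  ⇒ S*(2)=-
t_1: node(1,0) S=74.8402 payoff=2.7498 vs cont=15.0602 → 15.0602 [wait]  node(1,1) S=116.0389 payoff=0.0000 vs cont=5.0731 → 5.0731 [wait]  ⇒ S*(1)=-
t_0: node(0,0) S=93.1900 payoff=0.0000 vs cont=10.2379 → 10.2379 [wait]  ⇒ S*(0)=-

price = 10.2379
boundary = - - - - 38.7643 48.2688 60.1036
tree:
10.2379
15.0602 5.0731
21.5001 8.1967 1.6900
29.5726 12.9598 3.0490 0.2055
38.8257 19.9026 5.4811 0.3931 0.0000
46.4587 29.3212 9.8129 0.7518 0.0000 0.0000
52.5887 38.8257 17.4864 1.4378 0.0000 0.0000 0.0000
57.5116 46.4587 29.3212 2.7498 0.0000 0.0000 0.0000 0.0000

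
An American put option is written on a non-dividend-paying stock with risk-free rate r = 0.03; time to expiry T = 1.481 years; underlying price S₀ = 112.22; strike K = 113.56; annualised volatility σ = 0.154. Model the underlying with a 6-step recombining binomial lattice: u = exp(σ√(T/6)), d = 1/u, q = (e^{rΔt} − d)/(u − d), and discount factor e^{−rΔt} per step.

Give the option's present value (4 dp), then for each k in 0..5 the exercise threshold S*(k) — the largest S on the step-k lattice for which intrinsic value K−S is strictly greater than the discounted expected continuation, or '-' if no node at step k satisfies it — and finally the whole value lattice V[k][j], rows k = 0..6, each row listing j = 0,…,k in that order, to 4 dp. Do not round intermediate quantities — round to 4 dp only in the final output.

price = 7.1464
boundary = - - 96.2972 89.2043 96.2972 103.9542
tree:
7.1464
11.3282 3.5294
17.2628 6.2119 1.1944
24.3557 10.5946 2.4033 0.1366
30.9263 17.2628 4.8160 0.2924 0.0000
37.0128 24.3557 9.6058 0.6259 0.0000 0.0000
42.6511 30.9263 17.2628 1.3400 0.0000 0.0000 0.0000

Δt=0.24683, u=1.07951, d=0.92634, q=0.52941, disc=e^(-rΔt)=0.99262
k=6 terminal: V=max(K-S,0) → 42.6511 30.9263 17.2628 1.3400 0.0000 0.0000 0.0000
k=5: j=0 S=76.5472 intr=37.0128 cont=36.1750 V=37.0128[EX]; j=1 S=89.2043 intr=24.3557 cont=23.5179 V=24.3557[EX]; j=2 S=103.9542 intr=9.6058 cont=8.7680 V=9.6058[EX]; j=3 S=121.1430 intr=0.0000 cont=0.6259 V=0.6259[hold]; j=4 S=141.1741 intr=0.0000 cont=0.0000 V=0.0000[hold]; j=5 S=164.5172 intr=0.0000 cont=0.0000 V=0.0000[hold]  S*(5)=103.9542
k=4: j=0 S=82.6337 intr=30.9263 cont=30.0885 V=30.9263[EX]; j=1 S=96.2972 intr=17.2628 cont=16.4250 V=17.2628[EX]; j=2 S=112.2200 intr=1.3400 cont=4.8160 V=4.8160[hold]; j=3 S=130.7756 intr=0.0000 cont=0.2924 V=0.2924[hold]; j=4 S=152.3993 intr=0.0000 cont=0.0000 V=0.0000[hold]  S*(4)=96.2972
k=3: j=0 S=89.2043 intr=24.3557 cont=23.5179 V=24.3557[EX]; j=1 S=103.9542 intr=9.6058 cont=10.5946 V=10.5946[hold]; j=2 S=121.1430 intr=0.0000 cont=2.4033 V=2.4033[hold]; j=3 S=141.1741 intr=0.0000 cont=0.1366 V=0.1366[hold]  S*(3)=89.2043
k=2: j=0 S=96.2972 intr=17.2628 cont=16.9446 V=17.2628[EX]; j=1 S=112.2200 intr=1.3400 cont=6.2119 V=6.2119[hold]; j=2 S=130.7756 intr=0.0000 cont=1.1944 V=1.1944[hold]  S*(2)=96.2972
k=1: j=0 S=103.9542 intr=9.6058 cont=11.3282 V=11.3282[hold]; j=1 S=121.1430 intr=0.0000 cont=3.5294 V=3.5294[hold]  S*(1)=-
k=0: j=0 S=112.2200 intr=1.3400 cont=7.1464 V=7.1464[hold]  S*(0)=-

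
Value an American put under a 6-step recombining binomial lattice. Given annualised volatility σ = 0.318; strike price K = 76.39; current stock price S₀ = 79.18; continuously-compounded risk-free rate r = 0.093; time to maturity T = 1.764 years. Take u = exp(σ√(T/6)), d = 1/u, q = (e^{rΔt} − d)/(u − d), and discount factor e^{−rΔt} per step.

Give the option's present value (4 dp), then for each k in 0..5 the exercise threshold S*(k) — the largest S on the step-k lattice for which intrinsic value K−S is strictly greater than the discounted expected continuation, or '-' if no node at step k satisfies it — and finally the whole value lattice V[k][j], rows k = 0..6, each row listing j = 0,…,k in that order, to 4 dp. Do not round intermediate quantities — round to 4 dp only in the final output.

Δt=0.29400, u=1.18818, d=0.84162, q=0.53698, disc=e^(-rΔt)=0.97303
k=6 terminal: V=max(K-S,0) → 48.2506 36.6633 20.3047 0.0000 0.0000 0.0000 0.0000
k=5: j=0 S=33.4348 intr=42.9552 cont=40.8948 V=42.9552[EX]; j=1 S=47.2026 intr=29.1874 cont=27.1271 V=29.1874[EX]; j=2 S=66.6396 intr=9.7504 cont=9.1478 V=9.7504[EX]; j=3 S=94.0803 intr=0.0000 cont=0.0000 V=0.0000[hold]; j=4 S=132.8206 intr=0.0000 cont=0.0000 V=0.0000[hold]; j=5 S=187.5133 intr=0.0000 cont=0.0000 V=0.0000[hold]  S*(5)=66.6396
k=4: j=0 S=39.7267 intr=36.6633 cont=34.6030 V=36.6633[EX]; j=1 S=56.0853 intr=20.3047 cont=18.2444 V=20.3047[EX]; j=2 S=79.1800 intr=0.0000 cont=4.3928 V=4.3928[hold]; j=3 S=111.7846 intr=0.0000 cont=0.0000 V=0.0000[hold]; j=4 S=157.8152 intr=0.0000 cont=0.0000 V=0.0000[hold]  S*(4)=56.0853
k=3: j=0 S=47.2026 intr=29.1874 cont=27.1271 V=29.1874[EX]; j=1 S=66.6396 intr=9.7504 cont=11.4431 V=11.4431[hold]; j=2 S=94.0803 intr=0.0000 cont=1.9791 V=1.9791[hold]; j=3 S=132.8206 intr=0.0000 cont=0.0000 V=0.0000[hold]  S*(3)=47.2026
k=2: j=0 S=56.0853 intr=20.3047 cont=19.1288 V=20.3047[EX]; j=1 S=79.1800 intr=0.0000 cont=6.1895 V=6.1895[hold]; j=2 S=111.7846 intr=0.0000 cont=0.8916 V=0.8916[hold]  S*(2)=56.0853
k=1: j=0 S=66.6396 intr=9.7504 cont=12.3819 V=12.3819[hold]; j=1 S=94.0803 intr=0.0000 cont=3.2544 V=3.2544[hold]  S*(1)=-
k=0: j=0 S=79.1800 intr=0.0000 cont=7.2788 V=7.2788[hold]  S*(0)=-

price = 7.2788
boundary = - - 56.0853 47.2026 56.0853 66.6396
tree:
7.2788
12.3819 3.2544
20.3047 6.1895 0.8916
29.1874 11.4431 1.9791 0.0000
36.6633 20.3047 4.3928 0.0000 0.0000
42.9552 29.1874 9.7504 0.0000 0.0000 0.0000
48.2506 36.6633 20.3047 0.0000 0.0000 0.0000 0.0000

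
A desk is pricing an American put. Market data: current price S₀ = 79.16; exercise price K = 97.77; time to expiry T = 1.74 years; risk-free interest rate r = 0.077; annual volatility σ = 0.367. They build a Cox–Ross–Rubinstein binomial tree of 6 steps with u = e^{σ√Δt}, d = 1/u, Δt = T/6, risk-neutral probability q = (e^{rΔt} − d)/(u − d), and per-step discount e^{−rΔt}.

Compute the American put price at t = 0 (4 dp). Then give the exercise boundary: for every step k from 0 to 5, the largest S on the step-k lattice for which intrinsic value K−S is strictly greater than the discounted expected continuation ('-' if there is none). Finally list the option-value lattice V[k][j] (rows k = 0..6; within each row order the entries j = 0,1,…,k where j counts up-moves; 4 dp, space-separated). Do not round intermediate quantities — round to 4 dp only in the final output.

params: Δt=0.29000 u=1.21852 d=0.82067 q=0.50751 e^(-rΔt)=0.97792
t_6 payoffs: 73.5868 61.8631 44.4559 18.6100 0.0000 0.0000 0.0000
t_5: node(5,0) S=29.4677 payoff=68.3023 vs cont=66.1433 → 68.3023 [stop]  node(5,1) S=43.7532 payoff=54.0168 vs cont=51.8578 → 54.0168 [stop]  node(5,2) S=64.9641 payoff=32.8059 vs cont=30.6468 → 32.8059 [stop]  node(5,3) S=96.4579 payoff=1.3121 vs cont=8.9629 → 8.9629 [wait]  node(5,4) S=143.2194 payoff=0.0000 vs cont=0.0000 → 0.0000 [wait]  node(5,5) S=212.6503 payoff=0.0000 vs cont=0.0000 → 0.0000 [wait]  ⇒ S*(5)=64.9641
t_4: node(4,0) S=35.9069 payoff=61.8631 vs cont=59.7041 → 61.8631 [stop]  node(4,1) S=53.3141 payoff=44.4559 vs cont=42.2969 → 44.4559 [stop]  node(4,2) S=79.1600 payoff=18.6100 vs cont=20.2481 → 20.2481 [wait]  node(4,3) S=117.5357 payoff=0.0000 vs cont=4.3166 → 4.3166 [wait]  node(4,4) S=174.5155 payoff=0.0000 vs cont=0.0000 → 0.0000 [wait]  ⇒ S*(4)=53.3141
t_3: node(3,0) S=43.7532 payoff=54.0168 vs cont=51.8578 → 54.0168 [stop]  node(3,1) S=64.9641 payoff=32.8059 vs cont=31.4598 → 32.8059 [stop]  node(3,2) S=96.4579 payoff=1.3121 vs cont=11.8941 → 11.8941 [wait]  node(3,3) S=143.2194 payoff=0.0000 vs cont=2.0790 → 2.0790 [wait]  ⇒ S*(3)=64.9641
t_2: node(2,0) S=53.3141 payoff=44.4559 vs cont=42.2969 → 44.4559 [stop]  node(2,1) S=79.1600 payoff=18.6100 vs cont=21.7029 → 21.7029 [wait]  node(2,2) S=117.5357 payoff=0.0000 vs cont=6.7602 → 6.7602 [wait]  ⇒ S*(2)=53.3141
t_1: node(1,0) S=64.9641 payoff=32.8059 vs cont=32.1818 → 32.8059 [stop]  node(1,1) S=96.4579 payoff=1.3121 vs cont=13.8075 → 13.8075 [wait]  ⇒ S*(1)=64.9641
t_0: node(0,0) S=79.1600 payoff=18.6100 vs cont=22.6525 → 22.6525 [wait]  ⇒ S*(0)=-

price = 22.6525
boundary = - 64.9641 53.3141 64.9641 53.3141 64.9641
tree:
22.6525
32.8059 13.8075
44.4559 21.7029 6.7602
54.0168 32.8059 11.8941 2.0790
61.8631 44.4559 20.2481 4.3166 0.0000
68.3023 54.0168 32.8059 8.9629 0.0000 0.0000
73.5868 61.8631 44.4559 18.6100 0.0000 0.0000 0.0000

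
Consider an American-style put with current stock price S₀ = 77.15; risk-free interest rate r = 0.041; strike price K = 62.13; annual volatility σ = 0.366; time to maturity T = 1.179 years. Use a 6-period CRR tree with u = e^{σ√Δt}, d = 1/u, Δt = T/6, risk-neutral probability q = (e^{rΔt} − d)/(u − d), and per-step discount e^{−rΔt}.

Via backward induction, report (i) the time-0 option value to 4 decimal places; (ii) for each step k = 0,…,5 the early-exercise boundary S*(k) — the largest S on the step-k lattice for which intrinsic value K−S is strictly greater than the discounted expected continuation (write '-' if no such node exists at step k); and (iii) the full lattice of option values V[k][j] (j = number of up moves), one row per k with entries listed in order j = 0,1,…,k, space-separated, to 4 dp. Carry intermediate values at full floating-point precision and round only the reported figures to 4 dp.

price = 4.4335
boundary = - - - - 40.3175 47.4192
tree:
4.4335
6.9358 1.8436
10.5579 3.1954 0.4353
15.5236 5.4476 0.8510 0.0000
21.8125 9.0874 1.6636 0.0000 0.0000
27.8506 14.7108 3.2523 0.0000 0.0000 0.0000
32.9845 21.8125 6.3582 0.0000 0.0000 0.0000 0.0000

Δt=0.19650  u=1.17614  d=0.85024  q=0.48435  discount=0.99198
step 6 (expiry): payoffs max(K−S,0) = 32.9845 21.8125 6.3582 0.0000 0.0000 0.0000 0.0000
step 5: (k=5,j=0): S=34.2794, (K−S)⁺=27.8506, hold=27.3521 ⇒ V=27.8506 exercise | (k=5,j=1): S=47.4192, (K−S)⁺=14.7108, hold=14.2123 ⇒ V=14.7108 exercise | (k=5,j=2): S=65.5957, (K−S)⁺=0.0000, hold=3.2523 ⇒ V=3.2523 continue | (k=5,j=3): S=90.7395, (K−S)⁺=0.0000, hold=0.0000 ⇒ V=0.0000 continue | (k=5,j=4): S=125.5214, (K−S)⁺=0.0000, hold=0.0000 ⇒ V=0.0000 continue | (k=5,j=5): S=173.6358, (K−S)⁺=0.0000, hold=0.0000 ⇒ V=0.0000 continue  boundary S*=47.4192
step 4: (k=4,j=0): S=40.3175, (K−S)⁺=21.8125, hold=21.3140 ⇒ V=21.8125 exercise | (k=4,j=1): S=55.7718, (K−S)⁺=6.3582, hold=9.0874 ⇒ V=9.0874 continue | (k=4,j=2): S=77.1500, (K−S)⁺=0.0000, hold=1.6636 ⇒ V=1.6636 continue | (k=4,j=3): S=106.7228, (K−S)⁺=0.0000, hold=0.0000 ⇒ V=0.0000 continue | (k=4,j=4): S=147.6313, (K−S)⁺=0.0000, hold=0.0000 ⇒ V=0.0000 continue  boundary S*=40.3175
step 3: (k=3,j=0): S=47.4192, (K−S)⁺=14.7108, hold=15.5236 ⇒ V=15.5236 continue | (k=3,j=1): S=65.5957, (K−S)⁺=0.0000, hold=5.4476 ⇒ V=5.4476 continue | (k=3,j=2): S=90.7395, (K−S)⁺=0.0000, hold=0.8510 ⇒ V=0.8510 continue | (k=3,j=3): S=125.5214, (K−S)⁺=0.0000, hold=0.0000 ⇒ V=0.0000 continue  boundary S*=-
step 2: (k=2,j=0): S=55.7718, (K−S)⁺=6.3582, hold=10.5579 ⇒ V=10.5579 continue | (k=2,j=1): S=77.1500, (K−S)⁺=0.0000, hold=3.1954 ⇒ V=3.1954 continue | (k=2,j=2): S=106.7228, (K−S)⁺=0.0000, hold=0.4353 ⇒ V=0.4353 continue  boundary S*=-
step 1: (k=1,j=0): S=65.5957, (K−S)⁺=0.0000, hold=6.9358 ⇒ V=6.9358 continue | (k=1,j=1): S=90.7395, (K−S)⁺=0.0000, hold=1.8436 ⇒ V=1.8436 continue  boundary S*=-
step 0: (k=0,j=0): S=77.1500, (K−S)⁺=0.0000, hold=4.4335 ⇒ V=4.4335 continue  boundary S*=-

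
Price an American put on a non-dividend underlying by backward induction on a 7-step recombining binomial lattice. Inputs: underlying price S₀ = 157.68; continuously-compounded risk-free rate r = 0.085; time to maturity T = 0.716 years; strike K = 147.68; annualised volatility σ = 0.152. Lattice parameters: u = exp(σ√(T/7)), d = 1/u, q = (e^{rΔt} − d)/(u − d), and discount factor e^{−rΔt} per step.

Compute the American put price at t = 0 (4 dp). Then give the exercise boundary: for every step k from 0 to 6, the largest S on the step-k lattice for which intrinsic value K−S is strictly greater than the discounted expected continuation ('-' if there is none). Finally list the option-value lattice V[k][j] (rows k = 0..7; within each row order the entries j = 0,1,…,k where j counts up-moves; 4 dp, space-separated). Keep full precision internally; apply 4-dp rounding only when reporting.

price = 1.8715
boundary = - - - 136.2824 129.8158 136.2824 129.8158
tree:
1.8715
3.5309 0.6863
6.4653 1.4386 0.1467
11.3976 2.9565 0.3503 0.0000
17.8642 5.9166 0.8367 0.0000 0.0000
24.0240 11.3976 1.9983 0.0000 0.0000 0.0000
29.8915 17.8642 4.7724 0.0000 0.0000 0.0000 0.0000
35.4806 24.0240 11.3976 0.0000 0.0000 0.0000 0.0000 0.0000

Δt=0.10229  u=1.04981  d=0.95255  q=0.57763  discount=0.99134
step 7 (expiry): payoffs max(K−S,0) = 35.4806 24.0240 11.3976 0.0000 0.0000 0.0000 0.0000 0.0000
step 6: (k=6,j=0): S=117.7885, (K−S)⁺=29.8915, hold=28.6131 ⇒ V=29.8915 exercise | (k=6,j=1): S=129.8158, (K−S)⁺=17.8642, hold=16.5858 ⇒ V=17.8642 exercise | (k=6,j=2): S=143.0711, (K−S)⁺=4.6089, hold=4.7724 ⇒ V=4.7724 continue | (k=6,j=3): S=157.6800, (K−S)⁺=0.0000, hold=0.0000 ⇒ V=0.0000 continue | (k=6,j=4): S=173.7806, (K−S)⁺=0.0000, hold=0.0000 ⇒ V=0.0000 continue | (k=6,j=5): S=191.5251, (K−S)⁺=0.0000, hold=0.0000 ⇒ V=0.0000 continue | (k=6,j=6): S=211.0816, (K−S)⁺=0.0000, hold=0.0000 ⇒ V=0.0000 continue  boundary S*=129.8158
step 5: (k=5,j=0): S=123.6560, (K−S)⁺=24.0240, hold=22.7456 ⇒ V=24.0240 exercise | (k=5,j=1): S=136.2824, (K−S)⁺=11.3976, hold=10.2128 ⇒ V=11.3976 exercise | (k=5,j=2): S=150.1981, (K−S)⁺=0.0000, hold=1.9983 ⇒ V=1.9983 continue | (k=5,j=3): S=165.5346, (K−S)⁺=0.0000, hold=0.0000 ⇒ V=0.0000 continue | (k=5,j=4): S=182.4372, (K−S)⁺=0.0000, hold=0.0000 ⇒ V=0.0000 continue | (k=5,j=5): S=201.0657, (K−S)⁺=0.0000, hold=0.0000 ⇒ V=0.0000 continue  boundary S*=136.2824
step 4: (k=4,j=0): S=129.8158, (K−S)⁺=17.8642, hold=16.5858 ⇒ V=17.8642 exercise | (k=4,j=1): S=143.0711, (K−S)⁺=4.6089, hold=5.9166 ⇒ V=5.9166 continue | (k=4,j=2): S=157.6800, (K−S)⁺=0.0000, hold=0.8367 ⇒ V=0.8367 continue | (k=4,j=3): S=173.7806, (K−S)⁺=0.0000, hold=0.0000 ⇒ V=0.0000 continue | (k=4,j=4): S=191.5251, (K−S)⁺=0.0000, hold=0.0000 ⇒ V=0.0000 continue  boundary S*=129.8158
step 3: (k=3,j=0): S=136.2824, (K−S)⁺=11.3976, hold=10.8681 ⇒ V=11.3976 exercise | (k=3,j=1): S=150.1981, (K−S)⁺=0.0000, hold=2.9565 ⇒ V=2.9565 continue | (k=3,j=2): S=165.5346, (K−S)⁺=0.0000, hold=0.3503 ⇒ V=0.3503 continue | (k=3,j=3): S=182.4372, (K−S)⁺=0.0000, hold=0.0000 ⇒ V=0.0000 continue  boundary S*=136.2824
step 2: (k=2,j=0): S=143.0711, (K−S)⁺=4.6089, hold=6.4653 ⇒ V=6.4653 continue | (k=2,j=1): S=157.6800, (K−S)⁺=0.0000, hold=1.4386 ⇒ V=1.4386 continue | (k=2,j=2): S=173.7806, (K−S)⁺=0.0000, hold=0.1467 ⇒ V=0.1467 continue  boundary S*=-
step 1: (k=1,j=0): S=150.1981, (K−S)⁺=0.0000, hold=3.5309 ⇒ V=3.5309 continue | (k=1,j=1): S=165.5346, (K−S)⁺=0.0000, hold=0.6863 ⇒ V=0.6863 continue  boundary S*=-
step 0: (k=0,j=0): S=157.6800, (K−S)⁺=0.0000, hold=1.8715 ⇒ V=1.8715 continue  boundary S*=-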